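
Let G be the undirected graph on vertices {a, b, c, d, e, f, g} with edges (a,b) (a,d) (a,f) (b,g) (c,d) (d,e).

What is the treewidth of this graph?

1

A width-1 tree decomposition is:
Bags: B1 = {c, d}  B2 = {d, e}  B3 = {a, d}  B4 = {a, b}  B5 = {b, g}  B6 = {a, f}
Tree: B1–B2, B1–B3, B3–B4, B4–B5, B4–B6
Each bag holds 2 vertices, so the decomposition has width 1, which upper-bounds the treewidth. Since G has at least one edge (e.g. d–c), it is not an edgeless graph, so tw(G) ≥ 1. The upper and lower bounds meet at 1, so that is the treewidth.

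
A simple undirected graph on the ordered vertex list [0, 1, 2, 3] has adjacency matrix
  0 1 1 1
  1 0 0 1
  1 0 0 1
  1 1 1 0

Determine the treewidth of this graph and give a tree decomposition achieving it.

Treewidth 2.
One such decomposition:
Bags: B1 = {0, 2, 3}  B2 = {0, 1, 3}
Tree: B1–B2

Each bag holds 3 vertices, so the decomposition has width 2, which upper-bounds the treewidth. On the other hand G contains the 3-clique {0, 1, 3}. A clique must lie in a single bag of any decomposition, so no decomposition can have width below 2. The upper and lower bounds meet at 2, so that is the treewidth.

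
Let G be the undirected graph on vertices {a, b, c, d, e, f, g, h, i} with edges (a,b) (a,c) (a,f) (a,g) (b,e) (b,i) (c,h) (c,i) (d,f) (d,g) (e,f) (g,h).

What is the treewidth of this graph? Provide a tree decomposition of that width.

Treewidth 3.
One optimal decomposition is:
Bags: B1 = {c, d, g, h}  B2 = {a, c, d, g}  B3 = {a, c, d, f}  B4 = {a, c, f, i}  B5 = {a, b, f, i}  B6 = {b, e, f, i}
Tree: B1–B2, B2–B3, B3–B4, B4–B5, B5–B6

Every bag has size at most 4, so the width is 4 − 1 = 3 and tw(G) ≤ 3. For the lower bound: the 4 vertex sets {d,g,h}, {c}, {a}, {b,e,f,i} are disjoint, each induces a connected subgraph, and every pair is joined by at least one edge of G. Contracting each set to a single vertex therefore yields K_{4} as a minor, and since treewidth is minor-monotone, tw(G) ≥ tw(K_{4}) = 3. Hence tw(G) = 3 exactly.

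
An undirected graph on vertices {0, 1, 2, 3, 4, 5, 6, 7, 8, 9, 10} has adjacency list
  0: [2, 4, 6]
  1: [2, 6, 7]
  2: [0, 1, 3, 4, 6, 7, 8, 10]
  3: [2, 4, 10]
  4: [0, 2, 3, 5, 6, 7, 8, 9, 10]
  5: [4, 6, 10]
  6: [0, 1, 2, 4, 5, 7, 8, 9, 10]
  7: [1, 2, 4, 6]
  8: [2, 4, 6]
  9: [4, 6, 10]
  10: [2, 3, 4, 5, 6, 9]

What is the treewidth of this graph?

A width-3 tree decomposition is:
Bags: B1 = {2, 4, 6, 8}  B2 = {2, 4, 6, 10}  B3 = {0, 2, 4, 6}  B4 = {2, 4, 6, 7}  B5 = {2, 3, 4, 10}  B6 = {4, 6, 9, 10}  B7 = {1, 2, 6, 7}  B8 = {4, 5, 6, 10}
Tree: B1–B2, B1–B3, B3–B4, B2–B5, B2–B6, B4–B7, B2–B8
Every bag has size at most 4, so the width is 4 − 1 = 3 and tw(G) ≤ 3. Conversely, {1, 2, 6, 7} is a clique of size 4, and the vertices of any clique must share a bag in every tree decomposition; so some bag has ≥ 4 vertices and tw(G) ≥ 3. Combining the bounds, tw(G) = 3.

3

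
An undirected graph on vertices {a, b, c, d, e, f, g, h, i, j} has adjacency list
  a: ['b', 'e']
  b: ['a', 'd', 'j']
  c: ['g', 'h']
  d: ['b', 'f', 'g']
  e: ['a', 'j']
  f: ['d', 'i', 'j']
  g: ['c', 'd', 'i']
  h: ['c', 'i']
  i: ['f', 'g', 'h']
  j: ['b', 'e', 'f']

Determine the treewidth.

A width-2 tree decomposition is:
Bags: B1 = {a, b, e}  B2 = {b, e, j}  B3 = {b, d, j}  B4 = {d, f, j}  B5 = {d, f, g}  B6 = {f, g, i}  B7 = {c, g, i}  B8 = {c, h, i}
Tree: B1–B2, B2–B3, B3–B4, B4–B5, B5–B6, B6–B7, B7–B8
Each bag holds 3 vertices, so the decomposition has width 2, which upper-bounds the treewidth. The edges a–e–j–b–a form a cycle, so G is not a tree and its treewidth is at least 2. The upper and lower bounds meet at 2, so that is the treewidth.

2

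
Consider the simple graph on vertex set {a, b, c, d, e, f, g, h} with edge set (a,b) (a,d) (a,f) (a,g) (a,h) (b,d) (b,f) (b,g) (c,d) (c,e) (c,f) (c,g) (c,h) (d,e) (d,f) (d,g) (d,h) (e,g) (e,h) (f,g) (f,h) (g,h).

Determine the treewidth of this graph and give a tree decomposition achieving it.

Every bag has size at most 5, so the width is 5 − 1 = 4 and tw(G) ≤ 4. On the other hand G contains the 5-clique {c, d, e, g, h}. A clique must lie in a single bag of any decomposition, so no decomposition can have width below 4. Therefore the treewidth is 4.

Treewidth 4.
One optimal decomposition is:
Bags: B1 = {a, d, f, g, h}  B2 = {c, d, f, g, h}  B3 = {a, b, d, f, g}  B4 = {c, d, e, g, h}
Tree: B1–B2, B1–B3, B2–B4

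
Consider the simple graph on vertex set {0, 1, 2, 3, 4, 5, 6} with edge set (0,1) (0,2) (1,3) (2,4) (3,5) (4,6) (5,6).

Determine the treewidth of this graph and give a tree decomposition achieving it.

Treewidth 2.
One such decomposition:
Bags: B1 = {0, 1, 3}  B2 = {0, 2, 3}  B3 = {2, 3, 4}  B4 = {3, 4, 6}  B5 = {3, 5, 6}
Tree: B1–B2, B2–B3, B3–B4, B4–B5

Each bag holds 3 vertices, so the decomposition has width 2, which upper-bounds the treewidth. For the lower bound, G contains the cycle 3–1–0–2–4–6–5–3, so G is not a forest; only forests have treewidth ≤ 1, hence tw(G) ≥ 2. Combining the bounds, tw(G) = 2.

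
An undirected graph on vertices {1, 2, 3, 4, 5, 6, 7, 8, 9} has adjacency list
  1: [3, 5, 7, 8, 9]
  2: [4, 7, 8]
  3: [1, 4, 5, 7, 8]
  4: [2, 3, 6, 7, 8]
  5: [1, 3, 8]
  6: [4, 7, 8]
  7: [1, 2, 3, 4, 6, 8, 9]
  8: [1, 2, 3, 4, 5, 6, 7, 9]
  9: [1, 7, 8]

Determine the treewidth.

A width-3 tree decomposition is:
Bags: B1 = {1, 3, 5, 8}  B2 = {1, 3, 7, 8}  B3 = {3, 4, 7, 8}  B4 = {1, 7, 8, 9}  B5 = {4, 6, 7, 8}  B6 = {2, 4, 7, 8}
Tree: B1–B2, B2–B3, B2–B4, B3–B5, B5–B6
The largest bag has 4 vertices, giving width 3; this decomposition certifies tw(G) ≤ 3. On the other hand G contains the 4-clique {1, 3, 5, 8}. A clique must lie in a single bag of any decomposition, so no decomposition can have width below 3. Combining the bounds, tw(G) = 3.

3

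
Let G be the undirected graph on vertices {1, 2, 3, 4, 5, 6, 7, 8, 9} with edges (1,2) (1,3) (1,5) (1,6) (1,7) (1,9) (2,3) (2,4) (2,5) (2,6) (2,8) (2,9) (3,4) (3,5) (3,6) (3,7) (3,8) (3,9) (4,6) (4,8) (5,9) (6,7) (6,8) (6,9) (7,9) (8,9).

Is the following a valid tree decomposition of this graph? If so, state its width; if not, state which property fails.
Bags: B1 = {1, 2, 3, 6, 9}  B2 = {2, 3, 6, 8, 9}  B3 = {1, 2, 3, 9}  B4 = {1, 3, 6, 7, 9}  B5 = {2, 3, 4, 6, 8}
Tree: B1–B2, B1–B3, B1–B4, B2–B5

A tree decomposition must satisfy three properties: every vertex lies in some bag; for every edge, both endpoints lie together in some bag; and for every vertex, the bags containing it form a connected subtree. Here vertex 5 appears in no bag, so the decomposition is invalid.

No — vertex 5 appears in no bag.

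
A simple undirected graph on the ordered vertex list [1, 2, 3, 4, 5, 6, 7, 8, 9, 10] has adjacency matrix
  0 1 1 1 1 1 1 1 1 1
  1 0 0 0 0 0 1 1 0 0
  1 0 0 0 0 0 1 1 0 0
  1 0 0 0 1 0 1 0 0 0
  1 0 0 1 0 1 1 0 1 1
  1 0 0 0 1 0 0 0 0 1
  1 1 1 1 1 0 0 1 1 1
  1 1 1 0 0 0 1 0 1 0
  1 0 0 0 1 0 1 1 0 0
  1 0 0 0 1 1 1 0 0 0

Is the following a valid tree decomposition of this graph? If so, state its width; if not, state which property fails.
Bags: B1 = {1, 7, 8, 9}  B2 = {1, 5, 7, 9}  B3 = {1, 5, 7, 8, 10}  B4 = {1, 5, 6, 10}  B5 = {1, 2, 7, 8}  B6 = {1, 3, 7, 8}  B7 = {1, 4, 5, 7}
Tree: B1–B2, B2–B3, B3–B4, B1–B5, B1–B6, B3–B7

A tree decomposition must satisfy three properties: every vertex lies in some bag; for every edge, both endpoints lie together in some bag; and for every vertex, the bags containing it form a connected subtree. Here bags containing vertex 8 are not connected in the tree, so the decomposition is invalid.

No — bags containing vertex 8 are not connected in the tree.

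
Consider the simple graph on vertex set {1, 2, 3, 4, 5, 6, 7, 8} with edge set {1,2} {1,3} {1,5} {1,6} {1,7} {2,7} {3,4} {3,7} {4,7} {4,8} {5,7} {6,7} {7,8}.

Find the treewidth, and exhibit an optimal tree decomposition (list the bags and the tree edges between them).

Each bag holds 3 vertices, so the decomposition has width 2, which upper-bounds the treewidth. On the other hand G contains the 3-clique {4, 7, 8}. A clique must lie in a single bag of any decomposition, so no decomposition can have width below 2. Combining the bounds, tw(G) = 2.

Treewidth 2.
Bags: B1 = {1, 3, 7}  B2 = {3, 4, 7}  B3 = {1, 6, 7}  B4 = {1, 5, 7}  B5 = {1, 2, 7}  B6 = {4, 7, 8}
Tree: B1–B2, B1–B3, B1–B4, B1–B5, B2–B6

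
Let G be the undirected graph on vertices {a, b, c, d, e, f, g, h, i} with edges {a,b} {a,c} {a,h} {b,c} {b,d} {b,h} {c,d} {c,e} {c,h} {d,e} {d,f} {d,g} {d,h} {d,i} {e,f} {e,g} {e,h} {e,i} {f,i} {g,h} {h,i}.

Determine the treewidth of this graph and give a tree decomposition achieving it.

The largest bag has 4 vertices, giving width 3; this decomposition certifies tw(G) ≤ 3. Conversely, {d, e, g, h} is a clique of size 4, and the vertices of any clique must share a bag in every tree decomposition; so some bag has ≥ 4 vertices and tw(G) ≥ 3. The upper and lower bounds meet at 3, so that is the treewidth.

Treewidth 3.
One such decomposition:
Bags: B1 = {d, e, h, i}  B2 = {c, d, e, h}  B3 = {b, c, d, h}  B4 = {a, b, c, h}  B5 = {d, e, g, h}  B6 = {d, e, f, i}
Tree: B1–B2, B2–B3, B3–B4, B2–B5, B1–B6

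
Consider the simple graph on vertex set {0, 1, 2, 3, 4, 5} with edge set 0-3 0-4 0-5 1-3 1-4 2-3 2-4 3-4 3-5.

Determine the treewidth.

2

A width-2 tree decomposition is:
Bags: B1 = {2, 3, 4}  B2 = {0, 3, 4}  B3 = {0, 3, 5}  B4 = {1, 3, 4}
Tree: B1–B2, B2–B3, B1–B4
Every bag has size at most 3, so the width is 3 − 1 = 2 and tw(G) ≤ 2. On the other hand G contains the 3-clique {0, 3, 4}. A clique must lie in a single bag of any decomposition, so no decomposition can have width below 2. Hence tw(G) = 2 exactly.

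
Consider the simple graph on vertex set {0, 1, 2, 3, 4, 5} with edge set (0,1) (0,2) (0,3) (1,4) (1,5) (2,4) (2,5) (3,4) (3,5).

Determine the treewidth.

3

A width-3 tree decomposition is:
Bags: B1 = {0, 3, 4, 5}  B2 = {0, 1, 4, 5}  B3 = {0, 2, 4, 5}
Tree: B1–B2, B2–B3
Every bag has size at most 4, so the width is 4 − 1 = 3 and tw(G) ≤ 3. For the lower bound: the 4 vertex sets {3,5}, {1,4}, {0}, {2} are disjoint, each induces a connected subgraph, and every pair is joined by at least one edge of G. Contracting each set to a single vertex therefore yields K_{4} as a minor, and since treewidth is minor-monotone, tw(G) ≥ tw(K_{4}) = 3. Combining the bounds, tw(G) = 3.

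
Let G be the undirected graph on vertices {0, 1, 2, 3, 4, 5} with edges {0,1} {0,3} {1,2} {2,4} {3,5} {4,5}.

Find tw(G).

A width-2 tree decomposition is:
Bags: B1 = {0, 1, 2}  B2 = {0, 2, 3}  B3 = {2, 3, 5}  B4 = {2, 4, 5}
Tree: B1–B2, B2–B3, B3–B4
Every bag has size at most 3, so the width is 3 − 1 = 2 and tw(G) ≤ 2. The edges 2–1–0–3–5–4–2 form a cycle, so G is not a tree and its treewidth is at least 2. Hence tw(G) = 2 exactly.

2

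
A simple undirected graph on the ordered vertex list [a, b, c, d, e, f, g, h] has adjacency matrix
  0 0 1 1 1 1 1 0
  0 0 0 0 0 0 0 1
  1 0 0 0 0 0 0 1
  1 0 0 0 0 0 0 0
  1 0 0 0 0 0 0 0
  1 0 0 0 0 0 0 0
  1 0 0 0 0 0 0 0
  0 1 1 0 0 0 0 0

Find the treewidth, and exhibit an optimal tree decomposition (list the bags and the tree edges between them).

Treewidth 1.
One such decomposition:
Bags: B1 = {c, h}  B2 = {b, h}  B3 = {a, c}  B4 = {a, g}  B5 = {a, f}  B6 = {a, e}  B7 = {a, d}
Tree: B1–B2, B1–B3, B3–B4, B3–B5, B4–B6, B5–B7

The largest bag has 2 vertices, giving width 1; this decomposition certifies tw(G) ≤ 1. Any graph with an edge has treewidth ≥ 1, and G has the edge c–h. Hence tw(G) = 1 exactly.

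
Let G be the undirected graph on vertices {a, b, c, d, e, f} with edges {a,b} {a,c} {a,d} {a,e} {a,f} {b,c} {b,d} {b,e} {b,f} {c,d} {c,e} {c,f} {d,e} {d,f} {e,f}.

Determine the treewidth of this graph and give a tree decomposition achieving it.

With just one bag of size 6, the width is 6 − 1 = 5, so tw(G) ≤ 5. Conversely, {a, b, c, d, e, f} is a clique of size 6, and the vertices of any clique must share a bag in every tree decomposition; so some bag has ≥ 6 vertices and tw(G) ≥ 5. Therefore the treewidth is 5.

Treewidth 5.
One optimal decomposition is:
Bags: B1 = {a, b, c, d, e, f}
Tree: (single bag)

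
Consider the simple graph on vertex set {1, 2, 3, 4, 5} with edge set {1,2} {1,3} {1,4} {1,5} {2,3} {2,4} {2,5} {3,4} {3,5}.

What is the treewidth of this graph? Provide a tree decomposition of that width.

Treewidth 3.
One such decomposition:
Bags: B1 = {1, 2, 3, 4}  B2 = {1, 2, 3, 5}
Tree: B1–B2

Each bag holds 4 vertices, so the decomposition has width 3, which upper-bounds the treewidth. On the other hand G contains the 4-clique {1, 2, 3, 4}. A clique must lie in a single bag of any decomposition, so no decomposition can have width below 3. Therefore the treewidth is 3.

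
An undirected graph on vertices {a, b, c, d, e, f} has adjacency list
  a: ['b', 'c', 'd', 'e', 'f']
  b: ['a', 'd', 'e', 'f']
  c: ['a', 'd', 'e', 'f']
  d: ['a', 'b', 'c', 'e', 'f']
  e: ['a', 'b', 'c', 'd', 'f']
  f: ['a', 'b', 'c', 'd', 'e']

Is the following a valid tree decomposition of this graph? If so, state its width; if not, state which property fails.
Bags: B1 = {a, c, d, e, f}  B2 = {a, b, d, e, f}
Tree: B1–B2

Yes; width 4.

Every vertex of G appears in some bag (union = {a, b, c, d, e, f}); every edge is covered by a bag; and for each vertex v the set of bags containing v is connected in the bag tree. The decomposition is therefore valid. The largest bag has 5 vertices, so the width is 4.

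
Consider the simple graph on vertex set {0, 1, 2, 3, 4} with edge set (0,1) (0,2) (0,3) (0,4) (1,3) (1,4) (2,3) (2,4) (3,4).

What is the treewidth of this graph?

3

A width-3 tree decomposition is:
Bags: B1 = {0, 2, 3, 4}  B2 = {0, 1, 3, 4}
Tree: B1–B2
The largest bag has 4 vertices, giving width 3; this decomposition certifies tw(G) ≤ 3. Conversely, {0, 1, 3, 4} is a clique of size 4, and the vertices of any clique must share a bag in every tree decomposition; so some bag has ≥ 4 vertices and tw(G) ≥ 3. Therefore the treewidth is 3.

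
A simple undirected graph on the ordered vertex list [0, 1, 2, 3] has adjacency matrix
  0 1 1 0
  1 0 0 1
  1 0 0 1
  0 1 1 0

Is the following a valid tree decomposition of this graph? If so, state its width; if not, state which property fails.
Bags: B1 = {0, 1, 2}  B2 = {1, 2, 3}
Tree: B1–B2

Yes; width 2.

Vertex coverage: the bags together contain {0, 1, 2, 3}, the full vertex set. Edge coverage: each edge of G has both endpoints in at least one bag. Running intersection: for every vertex, the bags containing it form a connected subtree. All three properties hold, so this is a valid tree decomposition of width max|bag| − 1 = 2, and hence tw(G) ≤ 2.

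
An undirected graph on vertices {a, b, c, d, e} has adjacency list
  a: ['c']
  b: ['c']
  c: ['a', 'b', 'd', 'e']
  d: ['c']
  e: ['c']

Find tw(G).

A width-1 tree decomposition is:
Bags: B1 = {a, c}  B2 = {b, c}  B3 = {c, e}  B4 = {c, d}
Tree: B1–B2, B1–B3, B3–B4
Every bag has size at most 2, so the width is 2 − 1 = 1 and tw(G) ≤ 1. Since G has at least one edge (e.g. a–c), it is not an edgeless graph, so tw(G) ≥ 1. Therefore the treewidth is 1.

1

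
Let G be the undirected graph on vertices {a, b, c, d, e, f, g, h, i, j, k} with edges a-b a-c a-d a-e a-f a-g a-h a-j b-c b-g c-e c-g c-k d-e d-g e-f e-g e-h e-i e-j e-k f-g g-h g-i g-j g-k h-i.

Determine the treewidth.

3

A width-3 tree decomposition is:
Bags: B1 = {a, c, e, g}  B2 = {a, e, g, j}  B3 = {a, b, c, g}  B4 = {a, e, g, h}  B5 = {a, e, f, g}  B6 = {e, g, h, i}  B7 = {c, e, g, k}  B8 = {a, d, e, g}
Tree: B1–B2, B1–B3, B1–B4, B1–B5, B4–B6, B1–B7, B2–B8
Each bag holds 4 vertices, so the decomposition has width 3, which upper-bounds the treewidth. For the lower bound, the 4 vertices {a, d, e, g} are pairwise adjacent, and any tree decomposition puts a clique entirely inside one bag — forcing width ≥ 3. Therefore the treewidth is 3.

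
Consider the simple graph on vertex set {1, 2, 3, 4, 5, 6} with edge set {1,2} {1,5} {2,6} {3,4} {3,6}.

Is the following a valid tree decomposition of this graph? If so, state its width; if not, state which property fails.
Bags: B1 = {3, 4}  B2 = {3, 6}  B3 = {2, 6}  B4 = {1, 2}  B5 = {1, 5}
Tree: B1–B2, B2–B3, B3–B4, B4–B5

Yes; width 1.

Every vertex of G appears in some bag (union = {1, 2, 3, 4, 5, 6}); every edge is covered by a bag; and for each vertex v the set of bags containing v is connected in the bag tree. The decomposition is therefore valid. The largest bag has 2 vertices, so the width is 1.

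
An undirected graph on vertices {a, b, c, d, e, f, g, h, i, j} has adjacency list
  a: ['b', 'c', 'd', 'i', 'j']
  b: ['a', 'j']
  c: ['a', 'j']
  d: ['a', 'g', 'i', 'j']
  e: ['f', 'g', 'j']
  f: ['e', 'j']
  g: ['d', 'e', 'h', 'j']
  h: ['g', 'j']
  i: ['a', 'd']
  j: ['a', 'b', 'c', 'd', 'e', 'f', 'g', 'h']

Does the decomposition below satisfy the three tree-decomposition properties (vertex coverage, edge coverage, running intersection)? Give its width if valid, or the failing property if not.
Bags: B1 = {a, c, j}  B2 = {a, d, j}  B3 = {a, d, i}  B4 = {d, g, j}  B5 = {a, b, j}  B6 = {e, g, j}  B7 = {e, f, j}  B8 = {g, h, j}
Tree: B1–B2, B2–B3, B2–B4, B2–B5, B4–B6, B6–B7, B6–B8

Yes; width 2.

Checking the three conditions: (i) the bags cover all of {a, b, c, d, e, f, g, h, i, j}; (ii) for each edge, some bag contains both endpoints; (iii) the bags containing any fixed vertex form a subtree. All hold, so the decomposition is valid with width 3 − 1 = 2.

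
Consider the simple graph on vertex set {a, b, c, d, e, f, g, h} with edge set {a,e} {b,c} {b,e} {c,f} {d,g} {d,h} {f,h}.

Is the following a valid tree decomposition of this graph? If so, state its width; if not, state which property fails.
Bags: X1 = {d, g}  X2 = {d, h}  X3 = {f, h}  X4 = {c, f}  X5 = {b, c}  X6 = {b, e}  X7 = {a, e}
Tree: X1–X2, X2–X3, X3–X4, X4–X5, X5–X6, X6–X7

Every vertex of G appears in some bag (union = {a, b, c, d, e, f, g, h}); every edge is covered by a bag; and for each vertex v the set of bags containing v is connected in the bag tree. The decomposition is therefore valid. The largest bag has 2 vertices, so the width is 1.

Yes; width 1.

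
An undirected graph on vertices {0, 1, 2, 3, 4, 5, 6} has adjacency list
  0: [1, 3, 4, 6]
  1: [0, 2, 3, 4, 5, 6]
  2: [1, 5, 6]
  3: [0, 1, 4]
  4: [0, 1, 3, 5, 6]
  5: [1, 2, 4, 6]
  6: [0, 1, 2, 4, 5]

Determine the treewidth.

3

A width-3 tree decomposition is:
Bags: B1 = {0, 1, 4, 6}  B2 = {0, 1, 3, 4}  B3 = {1, 4, 5, 6}  B4 = {1, 2, 5, 6}
Tree: B1–B2, B1–B3, B3–B4
Every bag has size at most 4, so the width is 4 − 1 = 3 and tw(G) ≤ 3. For the lower bound, the 4 vertices {1, 2, 5, 6} are pairwise adjacent, and any tree decomposition puts a clique entirely inside one bag — forcing width ≥ 3. The upper and lower bounds meet at 3, so that is the treewidth.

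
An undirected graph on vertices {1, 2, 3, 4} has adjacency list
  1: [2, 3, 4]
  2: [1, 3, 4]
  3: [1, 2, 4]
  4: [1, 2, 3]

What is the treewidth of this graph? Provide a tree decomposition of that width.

Treewidth 3.
Bags: B1 = {1, 2, 3, 4}
Tree: (single bag)

A single bag containing all 4 vertices is trivially a valid decomposition of width 3. On the other hand G contains the 4-clique {1, 2, 3, 4}. A clique must lie in a single bag of any decomposition, so no decomposition can have width below 3. The upper and lower bounds meet at 3, so that is the treewidth.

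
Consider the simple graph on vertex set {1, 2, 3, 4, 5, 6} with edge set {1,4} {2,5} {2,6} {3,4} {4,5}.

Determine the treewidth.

A width-1 tree decomposition is:
Bags: B1 = {4, 5}  B2 = {2, 5}  B3 = {3, 4}  B4 = {2, 6}  B5 = {1, 4}
Tree: B1–B2, B1–B3, B2–B4, B3–B5
The largest bag has 2 vertices, giving width 1; this decomposition certifies tw(G) ≤ 1. G has an edge, so its treewidth is at least 1. The upper and lower bounds meet at 1, so that is the treewidth.

1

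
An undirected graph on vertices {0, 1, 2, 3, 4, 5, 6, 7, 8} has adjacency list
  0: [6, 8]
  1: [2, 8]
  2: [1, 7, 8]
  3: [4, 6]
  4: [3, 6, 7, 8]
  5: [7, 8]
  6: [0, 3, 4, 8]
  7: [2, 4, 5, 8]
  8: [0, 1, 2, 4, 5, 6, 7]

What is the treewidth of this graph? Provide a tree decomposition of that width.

Every bag has size at most 3, so the width is 3 − 1 = 2 and tw(G) ≤ 2. For the lower bound, the 3 vertices {0, 6, 8} are pairwise adjacent, and any tree decomposition puts a clique entirely inside one bag — forcing width ≥ 2. Therefore the treewidth is 2.

Treewidth 2.
One optimal decomposition is:
Bags: B1 = {2, 7, 8}  B2 = {4, 7, 8}  B3 = {4, 6, 8}  B4 = {1, 2, 8}  B5 = {5, 7, 8}  B6 = {0, 6, 8}  B7 = {3, 4, 6}
Tree: B1–B2, B2–B3, B1–B4, B2–B5, B3–B6, B3–B7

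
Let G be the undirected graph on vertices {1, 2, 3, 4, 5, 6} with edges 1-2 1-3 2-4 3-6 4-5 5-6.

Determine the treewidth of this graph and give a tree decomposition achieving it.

Each bag holds 3 vertices, so the decomposition has width 2, which upper-bounds the treewidth. For the lower bound, G contains the cycle 4–5–6–3–1–2–4, so G is not a forest; only forests have treewidth ≤ 1, hence tw(G) ≥ 2. The upper and lower bounds meet at 2, so that is the treewidth.

Treewidth 2.
One such decomposition:
Bags: B1 = {4, 5, 6}  B2 = {3, 4, 6}  B3 = {1, 3, 4}  B4 = {1, 2, 4}
Tree: B1–B2, B2–B3, B3–B4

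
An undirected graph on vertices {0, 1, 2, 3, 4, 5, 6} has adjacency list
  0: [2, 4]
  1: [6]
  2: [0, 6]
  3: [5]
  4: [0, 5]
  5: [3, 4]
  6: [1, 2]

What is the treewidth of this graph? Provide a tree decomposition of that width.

Treewidth 1.
Bags: B1 = {3, 5}  B2 = {4, 5}  B3 = {0, 4}  B4 = {0, 2}  B5 = {2, 6}  B6 = {1, 6}
Tree: B1–B2, B2–B3, B3–B4, B4–B5, B5–B6

Each bag holds 2 vertices, so the decomposition has width 1, which upper-bounds the treewidth. Any graph with an edge has treewidth ≥ 1, and G has the edge 3–5. Therefore the treewidth is 1.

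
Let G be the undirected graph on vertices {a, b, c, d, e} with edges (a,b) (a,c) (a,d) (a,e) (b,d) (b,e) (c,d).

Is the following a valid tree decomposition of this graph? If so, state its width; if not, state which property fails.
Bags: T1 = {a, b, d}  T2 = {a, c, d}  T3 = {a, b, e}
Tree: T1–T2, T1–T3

Yes; width 2.

Checking the three conditions: (i) the bags cover all of {a, b, c, d, e}; (ii) for each edge, some bag contains both endpoints; (iii) the bags containing any fixed vertex form a subtree. All hold, so the decomposition is valid with width 3 − 1 = 2.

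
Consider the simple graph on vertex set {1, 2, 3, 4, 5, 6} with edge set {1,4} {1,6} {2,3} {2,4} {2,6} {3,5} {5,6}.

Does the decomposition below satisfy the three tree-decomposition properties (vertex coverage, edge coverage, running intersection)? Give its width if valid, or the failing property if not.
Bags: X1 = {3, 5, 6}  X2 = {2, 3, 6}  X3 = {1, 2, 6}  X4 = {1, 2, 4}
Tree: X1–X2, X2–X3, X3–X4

Yes; width 2.

Every vertex of G appears in some bag (union = {1, 2, 3, 4, 5, 6}); every edge is covered by a bag; and for each vertex v the set of bags containing v is connected in the bag tree. The decomposition is therefore valid. The largest bag has 3 vertices, so the width is 2.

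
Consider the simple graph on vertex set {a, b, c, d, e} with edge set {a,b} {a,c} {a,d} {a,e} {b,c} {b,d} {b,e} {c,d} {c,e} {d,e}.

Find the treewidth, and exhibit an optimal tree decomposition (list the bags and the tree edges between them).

Treewidth 4.
One such decomposition:
Bags: B1 = {a, b, c, d, e}
Tree: (single bag)

With just one bag of size 5, the width is 5 − 1 = 4, so tw(G) ≤ 4. Conversely, {a, b, c, d, e} is a clique of size 5, and the vertices of any clique must share a bag in every tree decomposition; so some bag has ≥ 5 vertices and tw(G) ≥ 4. Hence tw(G) = 4 exactly.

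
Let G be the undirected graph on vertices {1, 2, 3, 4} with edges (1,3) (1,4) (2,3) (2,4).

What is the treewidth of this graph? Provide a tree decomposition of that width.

Treewidth 2.
Bags: B1 = {1, 2, 4}  B2 = {1, 2, 3}
Tree: B1–B2

Each bag holds 3 vertices, so the decomposition has width 2, which upper-bounds the treewidth. The edges 2–4–1–3–2 form a cycle, so G is not a tree and its treewidth is at least 2. The upper and lower bounds meet at 2, so that is the treewidth.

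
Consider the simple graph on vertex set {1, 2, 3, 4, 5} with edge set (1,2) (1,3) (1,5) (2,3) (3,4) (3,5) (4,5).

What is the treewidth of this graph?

A width-2 tree decomposition is:
Bags: B1 = {1, 3, 5}  B2 = {3, 4, 5}  B3 = {1, 2, 3}
Tree: B1–B2, B1–B3
The largest bag has 3 vertices, giving width 2; this decomposition certifies tw(G) ≤ 2. For the lower bound, the 3 vertices {1, 2, 3} are pairwise adjacent, and any tree decomposition puts a clique entirely inside one bag — forcing width ≥ 2. The upper and lower bounds meet at 2, so that is the treewidth.

2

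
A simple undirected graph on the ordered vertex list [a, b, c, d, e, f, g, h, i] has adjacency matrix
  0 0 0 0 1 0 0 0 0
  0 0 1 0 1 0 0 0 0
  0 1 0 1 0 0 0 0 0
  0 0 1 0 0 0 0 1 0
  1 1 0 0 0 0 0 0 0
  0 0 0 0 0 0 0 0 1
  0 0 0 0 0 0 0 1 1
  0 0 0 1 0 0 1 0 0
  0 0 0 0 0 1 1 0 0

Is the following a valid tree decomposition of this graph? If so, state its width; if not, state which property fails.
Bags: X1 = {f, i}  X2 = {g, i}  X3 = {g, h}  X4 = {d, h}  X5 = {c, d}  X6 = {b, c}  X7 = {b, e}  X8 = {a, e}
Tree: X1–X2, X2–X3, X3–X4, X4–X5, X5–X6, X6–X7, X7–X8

Vertex coverage: the bags together contain {a, b, c, d, e, f, g, h, i}, the full vertex set. Edge coverage: each edge of G has both endpoints in at least one bag. Running intersection: for every vertex, the bags containing it form a connected subtree. All three properties hold, so this is a valid tree decomposition of width max|bag| − 1 = 1, and hence tw(G) ≤ 1.

Yes; width 1.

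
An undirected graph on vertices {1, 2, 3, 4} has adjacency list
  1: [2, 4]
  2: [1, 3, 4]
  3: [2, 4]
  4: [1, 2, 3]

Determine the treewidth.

2

A width-2 tree decomposition is:
Bags: B1 = {1, 2, 4}  B2 = {2, 3, 4}
Tree: B1–B2
Every bag has size at most 3, so the width is 3 − 1 = 2 and tw(G) ≤ 2. Conversely, {1, 2, 4} is a clique of size 3, and the vertices of any clique must share a bag in every tree decomposition; so some bag has ≥ 3 vertices and tw(G) ≥ 2. Therefore the treewidth is 2.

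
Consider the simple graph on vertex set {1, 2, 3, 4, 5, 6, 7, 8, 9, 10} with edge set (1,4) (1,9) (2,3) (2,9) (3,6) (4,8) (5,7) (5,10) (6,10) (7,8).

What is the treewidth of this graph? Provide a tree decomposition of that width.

Each bag holds 3 vertices, so the decomposition has width 2, which upper-bounds the treewidth. The edges 9–2–3–6–10–5–7–8–4–1–9 form a cycle, so G is not a tree and its treewidth is at least 2. Hence tw(G) = 2 exactly.

Treewidth 2.
One such decomposition:
Bags: B1 = {2, 3, 9}  B2 = {3, 6, 9}  B3 = {6, 9, 10}  B4 = {5, 9, 10}  B5 = {5, 7, 9}  B6 = {7, 8, 9}  B7 = {4, 8, 9}  B8 = {1, 4, 9}
Tree: B1–B2, B2–B3, B3–B4, B4–B5, B5–B6, B6–B7, B7–B8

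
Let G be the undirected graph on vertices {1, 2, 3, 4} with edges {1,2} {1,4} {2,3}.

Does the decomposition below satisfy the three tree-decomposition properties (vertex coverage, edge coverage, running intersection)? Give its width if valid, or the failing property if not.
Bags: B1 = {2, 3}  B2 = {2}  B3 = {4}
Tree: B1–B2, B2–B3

A tree decomposition must satisfy three properties: every vertex lies in some bag; for every edge, both endpoints lie together in some bag; and for every vertex, the bags containing it form a connected subtree. Here vertex 1 appears in no bag, so the decomposition is invalid.

No — vertex 1 appears in no bag.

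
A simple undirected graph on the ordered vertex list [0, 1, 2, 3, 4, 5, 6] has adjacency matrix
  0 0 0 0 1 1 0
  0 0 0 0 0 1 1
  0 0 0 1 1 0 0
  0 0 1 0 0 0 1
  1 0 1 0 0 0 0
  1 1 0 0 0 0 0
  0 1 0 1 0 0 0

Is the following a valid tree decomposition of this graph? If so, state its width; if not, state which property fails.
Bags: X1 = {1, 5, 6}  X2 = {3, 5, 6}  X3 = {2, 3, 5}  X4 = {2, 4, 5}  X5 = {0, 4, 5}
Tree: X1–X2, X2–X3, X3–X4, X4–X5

Checking the three conditions: (i) the bags cover all of {0, 1, 2, 3, 4, 5, 6}; (ii) for each edge, some bag contains both endpoints; (iii) the bags containing any fixed vertex form a subtree. All hold, so the decomposition is valid with width 3 − 1 = 2.

Yes; width 2.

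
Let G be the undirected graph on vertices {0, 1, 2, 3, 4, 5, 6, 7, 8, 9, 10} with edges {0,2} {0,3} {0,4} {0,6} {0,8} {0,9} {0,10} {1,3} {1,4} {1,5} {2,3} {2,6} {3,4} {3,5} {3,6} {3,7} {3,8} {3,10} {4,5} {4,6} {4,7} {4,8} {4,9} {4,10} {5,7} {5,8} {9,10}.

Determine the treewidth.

3

A width-3 tree decomposition is:
Bags: B1 = {1, 3, 4, 5}  B2 = {3, 4, 5, 8}  B3 = {0, 3, 4, 8}  B4 = {0, 3, 4, 6}  B5 = {3, 4, 5, 7}  B6 = {0, 3, 4, 10}  B7 = {0, 4, 9, 10}  B8 = {0, 2, 3, 6}
Tree: B1–B2, B2–B3, B3–B4, B2–B5, B4–B6, B6–B7, B4–B8
Every bag has size at most 4, so the width is 4 − 1 = 3 and tw(G) ≤ 3. For the lower bound, the 4 vertices {0, 4, 9, 10} are pairwise adjacent, and any tree decomposition puts a clique entirely inside one bag — forcing width ≥ 3. Therefore the treewidth is 3.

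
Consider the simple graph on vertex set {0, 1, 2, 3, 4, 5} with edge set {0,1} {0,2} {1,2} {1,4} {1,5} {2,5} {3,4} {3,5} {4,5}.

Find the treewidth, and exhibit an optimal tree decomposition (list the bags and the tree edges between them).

Treewidth 2.
One optimal decomposition is:
Bags: B1 = {1, 2, 5}  B2 = {1, 4, 5}  B3 = {0, 1, 2}  B4 = {3, 4, 5}
Tree: B1–B2, B1–B3, B2–B4

Every bag has size at most 3, so the width is 3 − 1 = 2 and tw(G) ≤ 2. On the other hand G contains the 3-clique {0, 1, 2}. A clique must lie in a single bag of any decomposition, so no decomposition can have width below 2. Hence tw(G) = 2 exactly.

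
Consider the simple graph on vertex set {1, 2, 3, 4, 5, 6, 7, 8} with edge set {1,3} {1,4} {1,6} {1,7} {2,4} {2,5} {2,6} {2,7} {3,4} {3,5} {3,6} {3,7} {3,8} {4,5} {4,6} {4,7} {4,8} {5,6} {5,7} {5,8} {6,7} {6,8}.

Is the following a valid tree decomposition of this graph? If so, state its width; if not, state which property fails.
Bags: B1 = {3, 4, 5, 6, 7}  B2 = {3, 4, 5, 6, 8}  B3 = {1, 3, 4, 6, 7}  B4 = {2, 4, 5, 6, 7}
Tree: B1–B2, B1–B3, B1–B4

Every vertex of G appears in some bag (union = {1, 2, 3, 4, 5, 6, 7, 8}); every edge is covered by a bag; and for each vertex v the set of bags containing v is connected in the bag tree. The decomposition is therefore valid. The largest bag has 5 vertices, so the width is 4.

Yes; width 4.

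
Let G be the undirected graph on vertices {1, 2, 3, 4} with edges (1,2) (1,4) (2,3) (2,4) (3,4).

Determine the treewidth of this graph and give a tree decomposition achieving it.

Every bag has size at most 3, so the width is 3 − 1 = 2 and tw(G) ≤ 2. For the lower bound, the 3 vertices {1, 2, 4} are pairwise adjacent, and any tree decomposition puts a clique entirely inside one bag — forcing width ≥ 2. Combining the bounds, tw(G) = 2.

Treewidth 2.
One optimal decomposition is:
Bags: B1 = {2, 3, 4}  B2 = {1, 2, 4}
Tree: B1–B2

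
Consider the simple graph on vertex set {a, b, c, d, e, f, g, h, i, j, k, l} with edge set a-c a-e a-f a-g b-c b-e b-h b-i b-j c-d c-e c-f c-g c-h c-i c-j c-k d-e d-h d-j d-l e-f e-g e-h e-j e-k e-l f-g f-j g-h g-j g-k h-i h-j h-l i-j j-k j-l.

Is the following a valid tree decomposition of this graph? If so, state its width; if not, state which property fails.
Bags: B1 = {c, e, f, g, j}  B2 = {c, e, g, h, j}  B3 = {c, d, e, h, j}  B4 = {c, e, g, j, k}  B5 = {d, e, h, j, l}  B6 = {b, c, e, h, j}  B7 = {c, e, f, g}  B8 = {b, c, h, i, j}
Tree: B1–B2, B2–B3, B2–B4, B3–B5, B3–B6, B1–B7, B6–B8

A tree decomposition must satisfy three properties: every vertex lies in some bag; for every edge, both endpoints lie together in some bag; and for every vertex, the bags containing it form a connected subtree. Here vertex a appears in no bag, so the decomposition is invalid.

No — vertex a appears in no bag.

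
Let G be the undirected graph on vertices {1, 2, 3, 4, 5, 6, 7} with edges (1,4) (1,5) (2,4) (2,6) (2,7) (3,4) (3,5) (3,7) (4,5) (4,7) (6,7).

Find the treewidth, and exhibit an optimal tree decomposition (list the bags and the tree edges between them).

The largest bag has 3 vertices, giving width 2; this decomposition certifies tw(G) ≤ 2. On the other hand G contains the 3-clique {1, 4, 5}. A clique must lie in a single bag of any decomposition, so no decomposition can have width below 2. The upper and lower bounds meet at 2, so that is the treewidth.

Treewidth 2.
One optimal decomposition is:
Bags: B1 = {3, 4, 7}  B2 = {3, 4, 5}  B3 = {1, 4, 5}  B4 = {2, 4, 7}  B5 = {2, 6, 7}
Tree: B1–B2, B2–B3, B1–B4, B4–B5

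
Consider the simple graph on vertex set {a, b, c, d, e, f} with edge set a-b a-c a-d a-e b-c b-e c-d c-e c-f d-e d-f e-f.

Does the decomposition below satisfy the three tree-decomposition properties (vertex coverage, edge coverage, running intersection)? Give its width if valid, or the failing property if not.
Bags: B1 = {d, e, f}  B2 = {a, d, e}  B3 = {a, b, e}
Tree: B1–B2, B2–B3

A tree decomposition must satisfy three properties: every vertex lies in some bag; for every edge, both endpoints lie together in some bag; and for every vertex, the bags containing it form a connected subtree. Here vertex c appears in no bag, so the decomposition is invalid.

No — vertex c appears in no bag.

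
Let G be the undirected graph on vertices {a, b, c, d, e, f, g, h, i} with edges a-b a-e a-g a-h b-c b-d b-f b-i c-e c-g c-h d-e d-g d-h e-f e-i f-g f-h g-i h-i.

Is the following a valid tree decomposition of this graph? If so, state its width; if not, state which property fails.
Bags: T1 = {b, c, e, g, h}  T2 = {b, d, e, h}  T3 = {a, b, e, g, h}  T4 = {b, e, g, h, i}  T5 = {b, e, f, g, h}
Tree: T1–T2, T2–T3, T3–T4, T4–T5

No — edge (g,d) lies in no bag.

A tree decomposition must satisfy three properties: every vertex lies in some bag; for every edge, both endpoints lie together in some bag; and for every vertex, the bags containing it form a connected subtree. Here edge (g,d) lies in no bag, so the decomposition is invalid.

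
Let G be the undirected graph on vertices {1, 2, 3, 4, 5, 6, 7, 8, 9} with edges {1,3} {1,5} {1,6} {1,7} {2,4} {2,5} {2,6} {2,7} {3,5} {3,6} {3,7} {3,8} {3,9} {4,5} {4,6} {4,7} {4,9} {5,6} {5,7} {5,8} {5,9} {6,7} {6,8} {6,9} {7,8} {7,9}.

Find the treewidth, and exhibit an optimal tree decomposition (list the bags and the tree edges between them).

The largest bag has 5 vertices, giving width 4; this decomposition certifies tw(G) ≤ 4. On the other hand G contains the 5-clique {2, 4, 5, 6, 7}. A clique must lie in a single bag of any decomposition, so no decomposition can have width below 4. The upper and lower bounds meet at 4, so that is the treewidth.

Treewidth 4.
One optimal decomposition is:
Bags: B1 = {3, 5, 6, 7, 8}  B2 = {3, 5, 6, 7, 9}  B3 = {4, 5, 6, 7, 9}  B4 = {1, 3, 5, 6, 7}  B5 = {2, 4, 5, 6, 7}
Tree: B1–B2, B2–B3, B2–B4, B3–B5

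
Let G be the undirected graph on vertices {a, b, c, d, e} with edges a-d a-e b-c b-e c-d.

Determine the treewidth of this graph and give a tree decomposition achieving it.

Each bag holds 3 vertices, so the decomposition has width 2, which upper-bounds the treewidth. For the lower bound, G contains the cycle b–e–a–d–c–b, so G is not a forest; only forests have treewidth ≤ 1, hence tw(G) ≥ 2. Hence tw(G) = 2 exactly.

Treewidth 2.
One such decomposition:
Bags: B1 = {a, b, e}  B2 = {a, b, d}  B3 = {b, c, d}
Tree: B1–B2, B2–B3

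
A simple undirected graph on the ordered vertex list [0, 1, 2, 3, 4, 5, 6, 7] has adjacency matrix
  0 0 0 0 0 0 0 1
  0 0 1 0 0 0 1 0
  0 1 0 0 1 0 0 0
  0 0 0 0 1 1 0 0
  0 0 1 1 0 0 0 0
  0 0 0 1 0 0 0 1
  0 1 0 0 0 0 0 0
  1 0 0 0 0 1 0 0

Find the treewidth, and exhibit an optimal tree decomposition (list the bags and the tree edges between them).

Treewidth 1.
Bags: B1 = {1, 6}  B2 = {1, 2}  B3 = {2, 4}  B4 = {3, 4}  B5 = {3, 5}  B6 = {5, 7}  B7 = {0, 7}
Tree: B1–B2, B2–B3, B3–B4, B4–B5, B5–B6, B6–B7

Every bag has size at most 2, so the width is 2 − 1 = 1 and tw(G) ≤ 1. Since G has at least one edge (e.g. 6–1), it is not an edgeless graph, so tw(G) ≥ 1. Combining the bounds, tw(G) = 1.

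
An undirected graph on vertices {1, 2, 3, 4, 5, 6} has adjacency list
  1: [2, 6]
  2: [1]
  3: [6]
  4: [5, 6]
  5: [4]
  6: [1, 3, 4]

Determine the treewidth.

1

A width-1 tree decomposition is:
Bags: B1 = {4, 6}  B2 = {3, 6}  B3 = {1, 6}  B4 = {1, 2}  B5 = {4, 5}
Tree: B1–B2, B1–B3, B3–B4, B1–B5
Each bag holds 2 vertices, so the decomposition has width 1, which upper-bounds the treewidth. G has an edge, so its treewidth is at least 1. Combining the bounds, tw(G) = 1.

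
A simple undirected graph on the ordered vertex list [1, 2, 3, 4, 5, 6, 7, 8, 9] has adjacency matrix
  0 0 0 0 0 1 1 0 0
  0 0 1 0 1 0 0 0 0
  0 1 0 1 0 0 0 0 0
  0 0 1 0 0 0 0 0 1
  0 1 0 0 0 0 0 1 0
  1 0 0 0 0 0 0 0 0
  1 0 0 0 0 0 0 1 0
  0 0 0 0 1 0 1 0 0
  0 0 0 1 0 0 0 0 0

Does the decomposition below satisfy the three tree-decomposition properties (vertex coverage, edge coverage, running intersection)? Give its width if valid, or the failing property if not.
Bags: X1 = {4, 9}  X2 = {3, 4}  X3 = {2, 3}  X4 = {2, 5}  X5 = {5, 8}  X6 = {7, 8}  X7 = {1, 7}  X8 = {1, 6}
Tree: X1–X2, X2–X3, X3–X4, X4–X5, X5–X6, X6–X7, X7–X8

Yes; width 1.

Checking the three conditions: (i) the bags cover all of {1, 2, 3, 4, 5, 6, 7, 8, 9}; (ii) for each edge, some bag contains both endpoints; (iii) the bags containing any fixed vertex form a subtree. All hold, so the decomposition is valid with width 2 − 1 = 1.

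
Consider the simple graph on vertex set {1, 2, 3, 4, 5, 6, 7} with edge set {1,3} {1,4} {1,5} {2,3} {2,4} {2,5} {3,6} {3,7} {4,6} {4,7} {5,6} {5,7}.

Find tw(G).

3

A width-3 tree decomposition is:
Bags: B1 = {3, 4, 5, 6}  B2 = {1, 3, 4, 5}  B3 = {3, 4, 5, 7}  B4 = {2, 3, 4, 5}
Tree: B1–B2, B2–B3, B3–B4
The largest bag has 4 vertices, giving width 3; this decomposition certifies tw(G) ≤ 3. For the lower bound: the 4 vertex sets {3,6}, {1,5}, {4}, {7} are disjoint, each induces a connected subgraph, and every pair is joined by at least one edge of G. Contracting each set to a single vertex therefore yields K_{4} as a minor, and since treewidth is minor-monotone, tw(G) ≥ tw(K_{4}) = 3. Hence tw(G) = 3 exactly.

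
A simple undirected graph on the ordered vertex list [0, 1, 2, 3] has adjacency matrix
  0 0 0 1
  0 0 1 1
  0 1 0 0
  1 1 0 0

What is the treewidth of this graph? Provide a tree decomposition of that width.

Each bag holds 2 vertices, so the decomposition has width 1, which upper-bounds the treewidth. G has an edge, so its treewidth is at least 1. Therefore the treewidth is 1.

Treewidth 1.
Bags: B1 = {0, 3}  B2 = {1, 3}  B3 = {1, 2}
Tree: B1–B2, B2–B3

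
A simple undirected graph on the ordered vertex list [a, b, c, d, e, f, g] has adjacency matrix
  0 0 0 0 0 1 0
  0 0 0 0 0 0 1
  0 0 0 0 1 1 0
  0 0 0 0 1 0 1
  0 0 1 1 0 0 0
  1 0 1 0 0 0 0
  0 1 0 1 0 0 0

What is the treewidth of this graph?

1

A width-1 tree decomposition is:
Bags: B1 = {a, f}  B2 = {c, f}  B3 = {c, e}  B4 = {d, e}  B5 = {d, g}  B6 = {b, g}
Tree: B1–B2, B2–B3, B3–B4, B4–B5, B5–B6
Every bag has size at most 2, so the width is 2 − 1 = 1 and tw(G) ≤ 1. G has an edge, so its treewidth is at least 1. Therefore the treewidth is 1.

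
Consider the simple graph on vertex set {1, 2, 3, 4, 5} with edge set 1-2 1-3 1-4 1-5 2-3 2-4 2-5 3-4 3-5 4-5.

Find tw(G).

4

A width-4 tree decomposition is:
Bags: B1 = {1, 2, 3, 4, 5}
Tree: (single bag)
With just one bag of size 5, the width is 5 − 1 = 4, so tw(G) ≤ 4. Conversely, {1, 2, 3, 4, 5} is a clique of size 5, and the vertices of any clique must share a bag in every tree decomposition; so some bag has ≥ 5 vertices and tw(G) ≥ 4. The upper and lower bounds meet at 4, so that is the treewidth.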